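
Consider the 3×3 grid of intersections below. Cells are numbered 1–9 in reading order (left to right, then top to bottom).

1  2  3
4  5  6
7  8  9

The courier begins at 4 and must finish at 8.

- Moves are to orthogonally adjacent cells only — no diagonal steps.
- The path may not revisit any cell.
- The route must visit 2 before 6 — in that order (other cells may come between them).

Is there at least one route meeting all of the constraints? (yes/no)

One route that works: 4 → 1 → 2 → 5 → 6 → 9 → 8.

yes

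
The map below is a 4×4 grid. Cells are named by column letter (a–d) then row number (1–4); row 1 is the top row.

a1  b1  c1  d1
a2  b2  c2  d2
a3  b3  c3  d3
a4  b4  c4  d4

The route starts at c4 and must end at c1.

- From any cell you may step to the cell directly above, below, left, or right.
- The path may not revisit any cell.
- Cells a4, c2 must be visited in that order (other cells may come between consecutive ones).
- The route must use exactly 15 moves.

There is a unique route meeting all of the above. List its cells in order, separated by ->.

The waypoints must appear in the order a4, c2, with no cell reused.
Route from c4: right 1 to d4, up 1 to d3, left 2 to b3, down 1 to b4, left 1 to a4, up 3 to a1, right 1 to b1, down 1 to b2, right 2 to d2, up 1 to d1, left 1 to c1 — 15 moves in all.
Check: order respected (a4 at step 6, c2 at step 12); 15 moves as required.

c4 -> d4 -> d3 -> c3 -> b3 -> b4 -> a4 -> a3 -> a2 -> a1 -> b1 -> b2 -> c2 -> d2 -> d1 -> c1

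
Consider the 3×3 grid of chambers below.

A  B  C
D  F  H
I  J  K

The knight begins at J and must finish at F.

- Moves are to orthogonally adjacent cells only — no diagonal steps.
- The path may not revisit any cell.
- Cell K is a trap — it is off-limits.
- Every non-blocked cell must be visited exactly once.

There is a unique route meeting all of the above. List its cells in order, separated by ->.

J -> I -> D -> A -> B -> C -> H -> F

Need to visit all 8 open cells exactly once, starting at J and ending at F.
Cell C has only two open neighbours (H and B), so the path must pass straight through it: one of those is the cell it's entered from and the other is where it exits.
Route from J: left to I, 2× up (reaching A), 2× right (reaching C), down to H, left to F — 7 moves in all.
Check: all 8 open cells covered.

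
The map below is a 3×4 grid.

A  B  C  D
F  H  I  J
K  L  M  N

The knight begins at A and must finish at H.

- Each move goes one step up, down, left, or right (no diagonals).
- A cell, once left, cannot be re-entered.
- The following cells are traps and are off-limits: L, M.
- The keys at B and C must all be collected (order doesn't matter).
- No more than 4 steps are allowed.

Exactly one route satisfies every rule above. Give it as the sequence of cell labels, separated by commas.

A, B, C, I, H

The budget equals the shortest possible length, so every move has to be on a shortest route through the required cells.
Route from A: right 2 to C, down 1 to I, left 1 to H — 4 moves in all.
Check: all required cells visited; 4 ≤ 4 moves.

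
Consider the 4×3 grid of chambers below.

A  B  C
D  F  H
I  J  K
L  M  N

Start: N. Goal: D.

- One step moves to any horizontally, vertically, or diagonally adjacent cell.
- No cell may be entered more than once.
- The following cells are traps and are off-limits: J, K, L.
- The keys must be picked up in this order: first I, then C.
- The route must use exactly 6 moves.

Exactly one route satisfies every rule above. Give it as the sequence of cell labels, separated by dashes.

The waypoints must appear in the order I, C, with no cell reused.
Route from N: left 1 to M, up-left 1 to I, up-right 2 to C, left 1 to B, down-left 1 to D — 6 moves in all.
Check: order respected (I at step 2, C at step 4); 6 moves as required.

N - M - I - F - C - B - D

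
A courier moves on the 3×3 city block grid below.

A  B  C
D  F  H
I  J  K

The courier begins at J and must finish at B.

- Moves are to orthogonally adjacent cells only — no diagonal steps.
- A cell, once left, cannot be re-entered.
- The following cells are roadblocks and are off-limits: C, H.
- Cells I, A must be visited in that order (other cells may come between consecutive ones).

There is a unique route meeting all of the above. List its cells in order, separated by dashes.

J - I - D - A - B

The waypoints must appear in the order I, A, with no cell reused.
Route from J: left 1 to I, up 2 to A, right 1 to B — 4 moves in all.
Check: order respected (I at step 1, A at step 3).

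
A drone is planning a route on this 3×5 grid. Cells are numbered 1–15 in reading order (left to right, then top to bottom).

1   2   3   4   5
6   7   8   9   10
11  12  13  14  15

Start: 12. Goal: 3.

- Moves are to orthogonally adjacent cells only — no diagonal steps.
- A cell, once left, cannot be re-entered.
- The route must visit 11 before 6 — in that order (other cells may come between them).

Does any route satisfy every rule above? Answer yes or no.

yes

One route that works: 12 → 11 → 6 → 1 → 2 → 3.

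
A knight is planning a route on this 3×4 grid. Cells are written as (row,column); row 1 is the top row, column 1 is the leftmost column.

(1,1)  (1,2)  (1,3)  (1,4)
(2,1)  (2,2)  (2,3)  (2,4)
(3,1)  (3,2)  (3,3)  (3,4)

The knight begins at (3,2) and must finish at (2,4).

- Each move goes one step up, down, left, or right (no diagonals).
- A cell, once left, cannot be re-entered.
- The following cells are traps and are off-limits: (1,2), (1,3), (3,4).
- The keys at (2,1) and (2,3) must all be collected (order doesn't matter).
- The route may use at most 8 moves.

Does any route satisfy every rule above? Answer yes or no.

One route that works: (3,2) → (3,1) → (2,1) → (2,2) → (2,3) → (2,4).

yes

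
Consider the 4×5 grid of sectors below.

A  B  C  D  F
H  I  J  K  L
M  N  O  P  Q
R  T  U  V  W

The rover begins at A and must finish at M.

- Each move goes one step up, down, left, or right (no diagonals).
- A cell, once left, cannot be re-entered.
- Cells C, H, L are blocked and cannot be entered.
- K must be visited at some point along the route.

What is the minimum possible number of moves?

8

Any route passes through K somewhere between A and M. Summing Manhattan distances along the two legs (A → K → M) gives a lower bound of 4 + 4 = 8 moves.
A route of 8 moves achieves this: A → B → I → J → K → P → O → N → M.
Since 8 matches the lower bound, it is optimal.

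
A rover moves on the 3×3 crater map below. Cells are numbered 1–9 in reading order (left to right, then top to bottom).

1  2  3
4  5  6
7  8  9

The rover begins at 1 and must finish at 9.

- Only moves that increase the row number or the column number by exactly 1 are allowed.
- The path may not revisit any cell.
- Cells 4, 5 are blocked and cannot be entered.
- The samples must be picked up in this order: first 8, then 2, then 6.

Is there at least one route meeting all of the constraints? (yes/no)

2 lies above 8, so going from 8 to 2 would need an upward move — but moves only go right/down, so 8 cannot be visited before 2.

no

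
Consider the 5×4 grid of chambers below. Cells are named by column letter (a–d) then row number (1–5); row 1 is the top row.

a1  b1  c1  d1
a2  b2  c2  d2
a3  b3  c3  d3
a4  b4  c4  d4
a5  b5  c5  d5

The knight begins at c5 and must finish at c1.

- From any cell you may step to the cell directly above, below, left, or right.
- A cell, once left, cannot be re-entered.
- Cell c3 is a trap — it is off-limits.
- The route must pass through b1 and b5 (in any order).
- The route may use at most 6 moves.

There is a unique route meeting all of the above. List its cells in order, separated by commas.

c5, b5, b4, b3, b2, b1, c1

Any route must reach b1 and b5 and still end at c1 within 6 moves, so the order of the required stops is forced.
Route from c5: left 1 to b5, up 4 to b1, right 1 to c1 — 6 moves in all.
Check: all required cells visited; 6 ≤ 6 moves.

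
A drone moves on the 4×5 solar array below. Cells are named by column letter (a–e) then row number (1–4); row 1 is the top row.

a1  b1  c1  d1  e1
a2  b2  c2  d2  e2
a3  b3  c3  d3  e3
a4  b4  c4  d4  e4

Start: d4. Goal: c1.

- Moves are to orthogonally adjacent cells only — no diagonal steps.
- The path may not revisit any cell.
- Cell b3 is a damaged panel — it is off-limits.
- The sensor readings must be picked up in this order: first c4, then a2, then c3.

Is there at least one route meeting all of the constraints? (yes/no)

One route that works: d4 → c4 → b4 → a4 → a3 → a2 → b2 → c2 → c3 → d3 → d2 → d1 → c1.

yes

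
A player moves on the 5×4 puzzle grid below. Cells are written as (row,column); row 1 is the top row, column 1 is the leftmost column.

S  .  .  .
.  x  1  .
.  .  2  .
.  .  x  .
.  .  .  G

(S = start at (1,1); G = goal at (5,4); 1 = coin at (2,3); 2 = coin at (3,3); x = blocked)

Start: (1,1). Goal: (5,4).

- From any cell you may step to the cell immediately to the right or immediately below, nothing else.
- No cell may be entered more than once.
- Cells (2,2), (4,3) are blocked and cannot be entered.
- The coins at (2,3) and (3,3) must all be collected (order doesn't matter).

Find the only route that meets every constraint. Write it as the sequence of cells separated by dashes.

Moves only go right or down, so the column and row indices never decrease.
Route from (1,1): right 2 to (1,3), down 2 to (3,3), right 1 to (3,4), down 2 to (5,4) — 7 moves in all.
Check: all required cells visited.

(1,1) - (1,2) - (1,3) - (2,3) - (3,3) - (3,4) - (4,4) - (5,4)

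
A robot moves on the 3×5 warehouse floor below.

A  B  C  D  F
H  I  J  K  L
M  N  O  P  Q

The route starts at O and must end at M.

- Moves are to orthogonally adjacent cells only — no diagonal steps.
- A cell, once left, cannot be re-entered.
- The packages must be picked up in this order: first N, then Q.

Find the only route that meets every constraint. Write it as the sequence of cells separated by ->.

O -> N -> I -> J -> K -> P -> Q -> L -> F -> D -> C -> B -> A -> H -> M

The waypoints must appear in the order N, Q, with no cell reused.
Route from O: left 1 to N, up 1 to I, right 2 to K, down 1 to P, right 1 to Q, up 2 to F, left 4 to A, down 2 to M — 14 moves in all.
Check: order respected (N at step 1, Q at step 6).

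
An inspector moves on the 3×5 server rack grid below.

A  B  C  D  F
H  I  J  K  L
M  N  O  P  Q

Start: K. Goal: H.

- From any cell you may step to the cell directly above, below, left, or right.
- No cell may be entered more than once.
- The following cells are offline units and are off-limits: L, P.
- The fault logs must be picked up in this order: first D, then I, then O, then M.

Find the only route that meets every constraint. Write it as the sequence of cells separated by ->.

The waypoints must appear in the order D, I, O, M, with no cell reused.
Route from K: up 1 to D, left 2 to B, down 1 to I, right 1 to J, down 1 to O, left 2 to M, up 1 to H — 9 moves in all.
Check: order respected (D at step 1, I at step 4, O at step 6, M at step 8).

K -> D -> C -> B -> I -> J -> O -> N -> M -> H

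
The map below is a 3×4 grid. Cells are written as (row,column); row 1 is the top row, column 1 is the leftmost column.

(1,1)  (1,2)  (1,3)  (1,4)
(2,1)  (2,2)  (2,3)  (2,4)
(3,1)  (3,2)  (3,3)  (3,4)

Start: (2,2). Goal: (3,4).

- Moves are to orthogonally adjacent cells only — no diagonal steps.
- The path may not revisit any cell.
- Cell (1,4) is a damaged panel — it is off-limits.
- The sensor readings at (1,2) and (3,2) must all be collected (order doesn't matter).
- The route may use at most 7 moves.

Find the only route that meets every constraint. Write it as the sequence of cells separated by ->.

The budget equals the shortest possible length, so every move has to be on a shortest route through the required cells.
Route from (2,2): up 1 to (1,2), left 1 to (1,1), down 2 to (3,1), right 3 to (3,4) — 7 moves in all.
Check: all required cells visited; 7 ≤ 7 moves.

(2,2) -> (1,2) -> (1,1) -> (2,1) -> (3,1) -> (3,2) -> (3,3) -> (3,4)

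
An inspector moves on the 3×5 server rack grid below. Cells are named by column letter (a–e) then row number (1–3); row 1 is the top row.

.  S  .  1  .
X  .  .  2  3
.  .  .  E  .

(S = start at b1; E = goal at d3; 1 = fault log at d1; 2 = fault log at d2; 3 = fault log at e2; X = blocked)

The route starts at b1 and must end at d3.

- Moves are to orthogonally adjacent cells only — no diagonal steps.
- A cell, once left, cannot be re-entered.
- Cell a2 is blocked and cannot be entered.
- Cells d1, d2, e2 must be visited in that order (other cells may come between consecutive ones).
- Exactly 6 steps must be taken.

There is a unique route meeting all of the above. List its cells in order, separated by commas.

b1, c1, d1, d2, e2, e3, d3

The waypoints must appear in the order d1, d2, e2, with no cell reused.
Route from b1: 2× right (reaching d1), down to d2, right to e2, down to e3, left to d3 — 6 moves in all.
Check: order respected (1 at step 2, 2 at step 3, 3 at step 4); 6 moves as required.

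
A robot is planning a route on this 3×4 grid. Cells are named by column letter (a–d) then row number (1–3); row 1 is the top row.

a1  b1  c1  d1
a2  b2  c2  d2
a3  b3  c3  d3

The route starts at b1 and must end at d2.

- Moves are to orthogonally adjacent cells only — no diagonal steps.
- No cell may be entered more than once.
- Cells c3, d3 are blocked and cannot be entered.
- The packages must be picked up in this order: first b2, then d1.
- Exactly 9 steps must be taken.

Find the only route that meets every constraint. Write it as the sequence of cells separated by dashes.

b1 - a1 - a2 - a3 - b3 - b2 - c2 - c1 - d1 - d2

The waypoints must appear in the order b2, d1, with no cell reused.
Route from b1: left 1 to a1, down 2 to a3, right 1 to b3, up 1 to b2, right 1 to c2, up 1 to c1, right 1 to d1, down 1 to d2 — 9 moves in all.
Check: order respected (b2 at step 5, d1 at step 8); 9 moves as required.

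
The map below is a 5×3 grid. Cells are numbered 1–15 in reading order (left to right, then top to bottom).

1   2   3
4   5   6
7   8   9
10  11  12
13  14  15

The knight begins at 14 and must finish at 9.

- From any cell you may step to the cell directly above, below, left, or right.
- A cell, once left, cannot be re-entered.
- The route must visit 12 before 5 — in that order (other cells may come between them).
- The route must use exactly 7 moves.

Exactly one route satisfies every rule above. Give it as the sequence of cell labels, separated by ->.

The waypoints must appear in the order 12, 5, with no cell reused.
Route from 14: right 1 to 15, up 1 to 12, left 1 to 11, up 2 to 5, right 1 to 6, down 1 to 9 — 7 moves in all.
Check: order respected (12 at step 2, 5 at step 5); 7 moves as required.

14 -> 15 -> 12 -> 11 -> 8 -> 5 -> 6 -> 9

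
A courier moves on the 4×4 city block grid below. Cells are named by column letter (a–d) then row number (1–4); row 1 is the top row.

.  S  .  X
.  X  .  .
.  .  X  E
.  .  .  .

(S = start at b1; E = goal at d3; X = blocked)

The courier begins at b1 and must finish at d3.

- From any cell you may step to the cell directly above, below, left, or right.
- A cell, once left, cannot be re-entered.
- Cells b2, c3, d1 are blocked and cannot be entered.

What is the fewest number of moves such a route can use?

The Manhattan distance from b1 to d3 is |1−3| + |2−4| = 4, so at least 4 moves are needed.
A route of 4 moves achieves this: b1 → c1 → c2 → d2 → d3.
Since 4 matches the lower bound, it is optimal.

4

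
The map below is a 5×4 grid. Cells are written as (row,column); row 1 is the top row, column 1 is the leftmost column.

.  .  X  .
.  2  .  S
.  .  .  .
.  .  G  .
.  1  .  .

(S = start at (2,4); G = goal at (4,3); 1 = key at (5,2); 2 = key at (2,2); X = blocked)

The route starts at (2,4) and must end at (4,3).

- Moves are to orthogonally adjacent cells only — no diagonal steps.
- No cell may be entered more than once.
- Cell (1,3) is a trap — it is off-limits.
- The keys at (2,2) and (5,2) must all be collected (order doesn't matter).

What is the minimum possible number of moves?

7

Any route passes through (2,2) and (5,2) in some order between (2,4) and (4,3). Summing Manhattan distances along each leg and taking the cheapest ordering ((2,4) → (2,2) → (5,2) → (4,3)) gives a lower bound of 2 + 3 + 2 = 7 moves.
A route of 7 moves achieves this: (2,4) → (2,3) → (2,2) → (3,2) → (4,2) → (5,2) → (5,3) → (4,3).
Since 7 matches the lower bound, it is optimal.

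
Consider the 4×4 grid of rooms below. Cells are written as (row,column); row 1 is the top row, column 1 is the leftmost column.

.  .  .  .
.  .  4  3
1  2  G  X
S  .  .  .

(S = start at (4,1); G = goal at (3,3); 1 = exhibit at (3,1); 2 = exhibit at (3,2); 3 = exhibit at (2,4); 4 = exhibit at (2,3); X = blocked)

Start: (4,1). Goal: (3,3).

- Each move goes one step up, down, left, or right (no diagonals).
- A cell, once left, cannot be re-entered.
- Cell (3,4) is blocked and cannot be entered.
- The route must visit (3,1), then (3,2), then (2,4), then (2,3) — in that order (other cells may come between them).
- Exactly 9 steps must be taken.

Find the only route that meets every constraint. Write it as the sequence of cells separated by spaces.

(4,1) (3,1) (3,2) (2,2) (1,2) (1,3) (1,4) (2,4) (2,3) (3,3)

The waypoints must appear in the order (3,1), (3,2), (2,4), (2,3), with no cell reused.
Route from (4,1): up 1 to (3,1), right 1 to (3,2), up 2 to (1,2), right 2 to (1,4), down 1 to (2,4), left 1 to (2,3), down 1 to (3,3) — 9 moves in all.
Check: order respected (1 at step 1, 2 at step 2, 3 at step 7, 4 at step 8); 9 moves as required.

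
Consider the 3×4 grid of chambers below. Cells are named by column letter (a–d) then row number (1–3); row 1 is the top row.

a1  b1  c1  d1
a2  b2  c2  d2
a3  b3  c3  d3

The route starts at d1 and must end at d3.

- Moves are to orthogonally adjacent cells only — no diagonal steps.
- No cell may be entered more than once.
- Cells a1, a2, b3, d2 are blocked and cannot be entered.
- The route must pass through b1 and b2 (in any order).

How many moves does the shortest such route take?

6

Any route passes through b1 and b2 in some order between d1 and d3. Summing Manhattan distances along each leg and taking the cheapest ordering (d1 → b1 → b2 → d3) gives a lower bound of 2 + 1 + 3 = 6 moves.
A route of 6 moves achieves this: d1 → c1 → b1 → b2 → c2 → c3 → d3.
Since 6 matches the lower bound, it is optimal.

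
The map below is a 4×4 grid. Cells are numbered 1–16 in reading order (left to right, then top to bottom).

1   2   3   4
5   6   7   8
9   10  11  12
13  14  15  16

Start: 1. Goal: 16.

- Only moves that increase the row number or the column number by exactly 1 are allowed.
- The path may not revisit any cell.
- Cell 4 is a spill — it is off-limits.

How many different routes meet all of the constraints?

19

A right/down-only route from 1 to 16 makes exactly 3 down-moves and 3 right-moves in some order.
With no other constraints that would be C(6,3) = 20 routes.
Subtract routes through each blocked cell (inclusion–exclusion for overlaps): − through 4: 1 → 19.
That gives 19 routes.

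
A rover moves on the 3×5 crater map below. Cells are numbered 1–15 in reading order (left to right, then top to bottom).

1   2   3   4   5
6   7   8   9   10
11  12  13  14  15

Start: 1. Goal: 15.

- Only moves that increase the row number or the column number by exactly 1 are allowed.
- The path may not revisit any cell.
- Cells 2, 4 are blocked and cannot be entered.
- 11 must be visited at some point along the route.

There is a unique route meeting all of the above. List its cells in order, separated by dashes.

Moves only go right or down, so the column and row indices never decrease.
Route from 1: 2× down (reaching 11), 4× right (reaching 15) — 6 moves in all.
Check: all required cells visited.

1 - 6 - 11 - 12 - 13 - 14 - 15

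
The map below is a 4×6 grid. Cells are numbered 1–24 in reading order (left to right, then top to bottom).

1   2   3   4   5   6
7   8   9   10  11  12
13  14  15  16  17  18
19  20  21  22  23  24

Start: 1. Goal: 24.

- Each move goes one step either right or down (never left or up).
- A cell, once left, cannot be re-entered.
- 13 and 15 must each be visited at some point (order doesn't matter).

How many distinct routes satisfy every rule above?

A right/down-only route from 1 to 24 makes exactly 3 down-moves and 5 right-moves in some order.
With no other constraints that would be C(8,3) = 56 routes.
A monotone route can only reach the required cells in the order 13, 15, so split there and multiply the segment counts: 1→13: 1; 13→15: 1; 15→24: 4; product = 4.
That gives 4 routes.

4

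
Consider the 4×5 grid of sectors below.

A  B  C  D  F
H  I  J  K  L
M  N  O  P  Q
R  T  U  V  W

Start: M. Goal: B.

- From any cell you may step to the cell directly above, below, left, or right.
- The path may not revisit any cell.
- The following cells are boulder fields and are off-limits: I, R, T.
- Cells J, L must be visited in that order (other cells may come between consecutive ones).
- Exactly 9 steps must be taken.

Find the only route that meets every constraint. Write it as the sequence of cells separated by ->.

M -> N -> O -> J -> K -> L -> F -> D -> C -> B

The waypoints must appear in the order J, L, with no cell reused.
Route from M: right 2 to O, up 1 to J, right 2 to L, up 1 to F, left 3 to B — 9 moves in all.
Check: order respected (J at step 3, L at step 5); 9 moves as required.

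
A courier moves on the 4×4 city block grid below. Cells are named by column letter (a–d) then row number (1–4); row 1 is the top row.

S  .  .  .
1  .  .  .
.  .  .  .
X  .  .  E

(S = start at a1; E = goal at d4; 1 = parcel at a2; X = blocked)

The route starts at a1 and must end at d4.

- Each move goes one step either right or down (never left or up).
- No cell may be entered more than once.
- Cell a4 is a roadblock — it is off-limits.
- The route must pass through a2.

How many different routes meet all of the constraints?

A right/down-only route from a1 to d4 makes exactly 3 down-moves and 3 right-moves in some order.
With no other constraints that would be C(6,3) = 20 routes.
Split at a2 and multiply the segment counts (each segment already excludes blocked cells): a1→a2: 1; a2→d4: 9; product = 9.
That gives 9 routes.

9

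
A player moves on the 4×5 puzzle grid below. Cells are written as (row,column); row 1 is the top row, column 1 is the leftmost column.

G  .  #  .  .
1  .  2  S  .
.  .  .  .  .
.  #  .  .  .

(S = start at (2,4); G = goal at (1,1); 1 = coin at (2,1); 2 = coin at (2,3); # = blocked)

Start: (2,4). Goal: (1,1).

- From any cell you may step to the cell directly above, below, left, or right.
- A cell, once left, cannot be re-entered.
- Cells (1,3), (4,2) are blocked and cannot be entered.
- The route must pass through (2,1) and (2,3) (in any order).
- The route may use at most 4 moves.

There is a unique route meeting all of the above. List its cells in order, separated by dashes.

(2,4) - (2,3) - (2,2) - (2,1) - (1,1)

The budget equals the shortest possible length, so every move has to be on a shortest route through the required cells.
Route from (2,4): left 3 to (2,1), up 1 to (1,1) — 4 moves in all.
Check: all required cells visited; 4 ≤ 4 moves.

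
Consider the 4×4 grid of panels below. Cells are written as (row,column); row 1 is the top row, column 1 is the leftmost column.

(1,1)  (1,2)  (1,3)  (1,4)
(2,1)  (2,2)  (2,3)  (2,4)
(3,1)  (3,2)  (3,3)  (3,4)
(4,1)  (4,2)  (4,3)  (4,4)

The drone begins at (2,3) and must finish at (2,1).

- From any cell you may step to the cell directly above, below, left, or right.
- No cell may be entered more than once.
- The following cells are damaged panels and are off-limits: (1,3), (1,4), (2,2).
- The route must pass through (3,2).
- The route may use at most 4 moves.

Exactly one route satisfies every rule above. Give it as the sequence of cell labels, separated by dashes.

(2,3) - (3,3) - (3,2) - (3,1) - (2,1)

The budget equals the shortest possible length, so every move has to be on a shortest route through the required cells.
Route from (2,3): down to (3,3), 2× left (reaching (3,1)), up to (2,1) — 4 moves in all.
Check: all required cells visited; 4 ≤ 4 moves.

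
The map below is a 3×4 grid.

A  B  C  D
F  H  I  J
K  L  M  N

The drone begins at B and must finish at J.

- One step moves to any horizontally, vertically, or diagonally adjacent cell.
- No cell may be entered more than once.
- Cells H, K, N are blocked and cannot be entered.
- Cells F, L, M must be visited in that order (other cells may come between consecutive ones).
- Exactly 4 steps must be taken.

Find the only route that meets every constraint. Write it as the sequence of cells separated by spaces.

B F L M J

The waypoints must appear in the order F, L, M, with no cell reused.
Route from B: down-left 1 to F, down-right 1 to L, right 1 to M, up-right 1 to J — 4 moves in all.
Check: order respected (F at step 1, L at step 2, M at step 3); 4 moves as required.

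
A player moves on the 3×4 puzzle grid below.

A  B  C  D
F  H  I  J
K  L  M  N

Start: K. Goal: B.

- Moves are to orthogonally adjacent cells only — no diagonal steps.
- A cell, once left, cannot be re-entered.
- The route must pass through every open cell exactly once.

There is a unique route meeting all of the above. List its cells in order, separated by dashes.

K - L - M - N - J - D - C - I - H - F - A - B

Need to visit all 12 open cells exactly once, starting at K and ending at B.
Route from K: 3× right (reaching N), 2× up (reaching D), left to C, down to I, 2× left (reaching F), up to A, right to B — 11 moves in all.
Check: all 12 open cells covered.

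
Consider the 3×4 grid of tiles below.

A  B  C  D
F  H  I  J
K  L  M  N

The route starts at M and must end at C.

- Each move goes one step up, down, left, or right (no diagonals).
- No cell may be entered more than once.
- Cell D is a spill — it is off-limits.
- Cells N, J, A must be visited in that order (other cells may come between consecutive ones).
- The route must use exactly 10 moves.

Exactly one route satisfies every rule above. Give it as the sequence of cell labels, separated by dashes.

M - N - J - I - H - L - K - F - A - B - C

The waypoints must appear in the order N, J, A, with no cell reused.
Route from M: right 1 to N, up 1 to J, left 2 to H, down 1 to L, left 1 to K, up 2 to A, right 2 to C — 10 moves in all.
Check: order respected (N at step 1, J at step 2, A at step 8); 10 moves as required.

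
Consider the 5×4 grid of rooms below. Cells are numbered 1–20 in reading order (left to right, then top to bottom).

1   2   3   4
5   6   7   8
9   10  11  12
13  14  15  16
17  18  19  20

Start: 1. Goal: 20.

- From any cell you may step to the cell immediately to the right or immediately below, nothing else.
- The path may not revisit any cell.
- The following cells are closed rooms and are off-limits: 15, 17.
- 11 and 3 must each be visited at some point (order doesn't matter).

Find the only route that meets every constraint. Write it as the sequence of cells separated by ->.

1 -> 2 -> 3 -> 7 -> 11 -> 12 -> 16 -> 20

Moves only go right or down, so the column and row indices never decrease.
Route from 1: right 2 to 3, down 2 to 11, right 1 to 12, down 2 to 20 — 7 moves in all.
Check: all required cells visited.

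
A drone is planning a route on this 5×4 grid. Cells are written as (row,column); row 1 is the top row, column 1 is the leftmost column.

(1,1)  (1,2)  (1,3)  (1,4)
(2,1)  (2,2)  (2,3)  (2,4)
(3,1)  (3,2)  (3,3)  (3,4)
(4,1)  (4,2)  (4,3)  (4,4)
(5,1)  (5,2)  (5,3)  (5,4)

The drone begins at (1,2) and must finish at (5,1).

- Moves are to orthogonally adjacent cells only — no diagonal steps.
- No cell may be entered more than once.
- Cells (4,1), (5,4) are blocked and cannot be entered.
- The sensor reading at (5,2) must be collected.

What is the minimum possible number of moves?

5

Any route passes through (5,2) somewhere between (1,2) and (5,1). Summing Manhattan distances along the two legs ((1,2) → (5,2) → (5,1)) gives a lower bound of 4 + 1 = 5 moves.
A route of 5 moves achieves this: (1,2) → (2,2) → (3,2) → (4,2) → (5,2) → (5,1).
Since 5 matches the lower bound, it is optimal.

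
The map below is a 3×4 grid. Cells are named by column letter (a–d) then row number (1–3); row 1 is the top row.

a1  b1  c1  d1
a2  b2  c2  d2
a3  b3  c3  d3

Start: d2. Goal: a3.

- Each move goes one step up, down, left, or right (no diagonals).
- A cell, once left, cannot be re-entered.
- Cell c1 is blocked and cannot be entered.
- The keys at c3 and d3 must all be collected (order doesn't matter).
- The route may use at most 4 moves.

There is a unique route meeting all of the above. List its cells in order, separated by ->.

The 4-move cap with required stops at c3, d3 leaves no slack for detours.
Route from d2: down to d3, 3× left (reaching a3) — 4 moves in all.
Check: all required cells visited; 4 ≤ 4 moves.

d2 -> d3 -> c3 -> b3 -> a3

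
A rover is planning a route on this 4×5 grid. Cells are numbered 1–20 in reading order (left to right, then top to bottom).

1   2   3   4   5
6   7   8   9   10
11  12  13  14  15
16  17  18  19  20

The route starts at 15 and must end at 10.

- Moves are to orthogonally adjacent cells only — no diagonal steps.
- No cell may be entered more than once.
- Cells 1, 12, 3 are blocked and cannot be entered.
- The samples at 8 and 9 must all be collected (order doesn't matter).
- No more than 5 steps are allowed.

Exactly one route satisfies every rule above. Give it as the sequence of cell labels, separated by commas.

The budget equals the shortest possible length, so every move has to be on a shortest route through the required cells.
Route from 15: 2× left (reaching 13), up to 8, 2× right (reaching 10) — 5 moves in all.
Check: all required cells visited; 5 ≤ 5 moves.

15, 14, 13, 8, 9, 10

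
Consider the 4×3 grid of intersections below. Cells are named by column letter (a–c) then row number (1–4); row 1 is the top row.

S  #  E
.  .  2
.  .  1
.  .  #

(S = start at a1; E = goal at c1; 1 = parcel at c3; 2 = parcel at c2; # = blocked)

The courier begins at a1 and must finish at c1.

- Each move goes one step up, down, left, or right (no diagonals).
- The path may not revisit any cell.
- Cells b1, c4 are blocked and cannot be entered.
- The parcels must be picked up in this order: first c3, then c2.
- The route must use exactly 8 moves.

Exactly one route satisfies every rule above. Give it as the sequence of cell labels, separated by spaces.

The waypoints must appear in the order c3, c2, with no cell reused.
Route from a1: 3× down (reaching a4), right to b4, up to b3, right to c3, 2× up (reaching c1) — 8 moves in all.
Check: order respected (1 at step 6, 2 at step 7); 8 moves as required.

a1 a2 a3 a4 b4 b3 c3 c2 c1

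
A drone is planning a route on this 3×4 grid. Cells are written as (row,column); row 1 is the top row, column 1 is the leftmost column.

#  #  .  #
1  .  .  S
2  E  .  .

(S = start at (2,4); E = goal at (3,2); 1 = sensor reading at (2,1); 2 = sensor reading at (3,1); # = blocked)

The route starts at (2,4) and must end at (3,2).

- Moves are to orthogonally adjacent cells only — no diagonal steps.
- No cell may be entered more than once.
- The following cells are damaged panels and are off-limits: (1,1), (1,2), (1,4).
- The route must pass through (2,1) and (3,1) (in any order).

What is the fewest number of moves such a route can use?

Any route passes through (2,1) and (3,1) in some order between (2,4) and (3,2). Summing Manhattan distances along each leg and taking the cheapest ordering ((2,4) → (2,1) → (3,1) → (3,2)) gives a lower bound of 3 + 1 + 1 = 5 moves.
A route of 5 moves achieves this: (2,4) → (2,3) → (2,2) → (2,1) → (3,1) → (3,2).
Since 5 matches the lower bound, it is optimal.

5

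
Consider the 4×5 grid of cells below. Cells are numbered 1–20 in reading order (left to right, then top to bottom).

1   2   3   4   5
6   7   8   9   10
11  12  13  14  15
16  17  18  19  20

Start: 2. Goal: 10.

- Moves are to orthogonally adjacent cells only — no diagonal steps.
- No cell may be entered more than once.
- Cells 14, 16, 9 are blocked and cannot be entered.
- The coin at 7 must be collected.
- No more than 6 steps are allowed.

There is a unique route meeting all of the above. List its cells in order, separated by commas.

The 6-move cap with required stops at 7 leaves no slack for detours.
Route from 2: down to 7, right to 8, up to 3, 2× right (reaching 5), down to 10 — 6 moves in all.
Check: all required cells visited; 6 ≤ 6 moves.

2, 7, 8, 3, 4, 5, 10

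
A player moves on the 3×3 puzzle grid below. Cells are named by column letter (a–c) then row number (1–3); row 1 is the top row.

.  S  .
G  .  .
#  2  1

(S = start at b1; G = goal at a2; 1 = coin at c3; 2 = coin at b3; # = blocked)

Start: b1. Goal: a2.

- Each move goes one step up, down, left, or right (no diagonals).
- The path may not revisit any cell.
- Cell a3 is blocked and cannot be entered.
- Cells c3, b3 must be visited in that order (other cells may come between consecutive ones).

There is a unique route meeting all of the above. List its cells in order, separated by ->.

b1 -> c1 -> c2 -> c3 -> b3 -> b2 -> a2

The waypoints must appear in the order c3, b3, with no cell reused.
Route from b1: right to c1, 2× down (reaching c3), left to b3, up to b2, left to a2 — 6 moves in all.
Check: order respected (1 at step 3, 2 at step 4).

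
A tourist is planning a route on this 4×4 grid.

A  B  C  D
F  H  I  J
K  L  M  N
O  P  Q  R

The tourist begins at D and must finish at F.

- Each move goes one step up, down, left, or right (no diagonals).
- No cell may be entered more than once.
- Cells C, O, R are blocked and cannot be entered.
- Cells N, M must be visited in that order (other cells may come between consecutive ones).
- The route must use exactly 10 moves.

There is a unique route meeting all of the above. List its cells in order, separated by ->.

The waypoints must appear in the order N, M, with no cell reused.
Route from D: down 2 to N, left 1 to M, down 1 to Q, left 1 to P, up 3 to B, left 1 to A, down 1 to F — 10 moves in all.
Check: order respected (N at step 2, M at step 3); 10 moves as required.

D -> J -> N -> M -> Q -> P -> L -> H -> B -> A -> F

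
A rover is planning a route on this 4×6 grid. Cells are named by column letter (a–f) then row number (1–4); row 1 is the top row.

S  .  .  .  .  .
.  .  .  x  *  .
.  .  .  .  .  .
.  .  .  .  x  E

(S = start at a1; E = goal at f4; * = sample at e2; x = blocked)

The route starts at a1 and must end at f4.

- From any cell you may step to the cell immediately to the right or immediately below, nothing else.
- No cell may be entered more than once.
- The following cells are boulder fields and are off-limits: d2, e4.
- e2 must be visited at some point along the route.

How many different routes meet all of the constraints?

2

A right/down-only route from a1 to f4 makes exactly 3 down-moves and 5 right-moves in some order.
With no other constraints that would be C(8,3) = 56 routes.
Split at e2 and multiply the segment counts (each segment already excludes blocked cells): a1→e2: 1; e2→f4: 2; product = 2.
That gives 2 routes.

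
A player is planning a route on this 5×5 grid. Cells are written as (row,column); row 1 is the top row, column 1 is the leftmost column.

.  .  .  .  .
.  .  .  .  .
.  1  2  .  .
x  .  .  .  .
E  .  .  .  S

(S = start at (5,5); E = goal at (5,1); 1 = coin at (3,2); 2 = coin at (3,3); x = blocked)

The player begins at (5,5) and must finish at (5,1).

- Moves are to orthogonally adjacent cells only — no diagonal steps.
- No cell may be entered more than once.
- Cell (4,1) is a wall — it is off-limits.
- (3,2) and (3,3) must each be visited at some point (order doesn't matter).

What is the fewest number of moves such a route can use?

Any route passes through (3,2) and (3,3) in some order between (5,5) and (5,1). Summing Manhattan distances along each leg and taking the cheapest ordering ((5,5) → (3,3) → (3,2) → (5,1)) gives a lower bound of 4 + 1 + 3 = 8 moves.
A route of 8 moves achieves this: (5,5) → (4,5) → (3,5) → (3,4) → (3,3) → (3,2) → (4,2) → (5,2) → (5,1).
Since 8 matches the lower bound, it is optimal.

8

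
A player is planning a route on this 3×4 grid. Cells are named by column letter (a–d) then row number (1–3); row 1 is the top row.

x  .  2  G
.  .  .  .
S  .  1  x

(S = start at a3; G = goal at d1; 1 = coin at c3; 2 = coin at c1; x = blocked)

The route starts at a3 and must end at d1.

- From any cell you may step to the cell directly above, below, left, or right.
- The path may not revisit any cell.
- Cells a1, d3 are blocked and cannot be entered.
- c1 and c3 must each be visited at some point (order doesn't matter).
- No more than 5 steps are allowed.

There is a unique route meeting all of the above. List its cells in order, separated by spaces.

Any route must reach c1 and c3 and still end at d1 within 5 moves, so the order of the required stops is forced.
Route from a3: right 2 to c3, up 2 to c1, right 1 to d1 — 5 moves in all.
Check: all required cells visited; 5 ≤ 5 moves.

a3 b3 c3 c2 c1 d1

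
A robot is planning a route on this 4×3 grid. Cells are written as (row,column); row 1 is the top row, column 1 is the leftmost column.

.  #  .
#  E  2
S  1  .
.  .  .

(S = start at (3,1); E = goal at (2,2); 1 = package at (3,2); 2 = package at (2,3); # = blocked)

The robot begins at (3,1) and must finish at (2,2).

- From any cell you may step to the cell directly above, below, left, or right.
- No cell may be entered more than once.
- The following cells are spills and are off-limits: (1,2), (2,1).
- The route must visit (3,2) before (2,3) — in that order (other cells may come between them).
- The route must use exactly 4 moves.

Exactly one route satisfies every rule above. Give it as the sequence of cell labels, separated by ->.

The waypoints must appear in the order (3,2), (2,3), with no cell reused.
Route from (3,1): right 2 to (3,3), up 1 to (2,3), left 1 to (2,2) — 4 moves in all.
Check: order respected (1 at step 1, 2 at step 3); 4 moves as required.

(3,1) -> (3,2) -> (3,3) -> (2,3) -> (2,2)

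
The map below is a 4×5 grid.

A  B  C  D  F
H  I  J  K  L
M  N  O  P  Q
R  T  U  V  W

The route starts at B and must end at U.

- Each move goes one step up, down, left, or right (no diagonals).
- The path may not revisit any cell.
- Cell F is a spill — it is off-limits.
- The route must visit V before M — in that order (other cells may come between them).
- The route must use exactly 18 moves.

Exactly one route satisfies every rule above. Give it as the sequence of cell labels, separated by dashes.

The waypoints must appear in the order V, M, with no cell reused.
Route from B: left to A, down to H, 2× right (reaching J), up to C, right to D, down to K, right to L, 2× down (reaching W), left to V, up to P, 3× left (reaching M), down to R, 2× right (reaching U) — 18 moves in all.
Check: order respected (V at step 11, M at step 15); 18 moves as required.

B - A - H - I - J - C - D - K - L - Q - W - V - P - O - N - M - R - T - U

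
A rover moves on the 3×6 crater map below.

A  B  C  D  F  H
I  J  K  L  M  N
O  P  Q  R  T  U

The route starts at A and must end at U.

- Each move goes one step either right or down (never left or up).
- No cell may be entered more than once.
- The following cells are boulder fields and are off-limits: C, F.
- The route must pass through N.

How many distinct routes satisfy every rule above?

A right/down-only route from A to U makes exactly 2 down-moves and 5 right-moves in some order.
With no other constraints that would be C(7,2) = 21 routes.
Split at N and multiply the segment counts (each segment already excludes blocked cells): A→N: 2; N→U: 1; product = 2.
That gives 2 routes.

2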